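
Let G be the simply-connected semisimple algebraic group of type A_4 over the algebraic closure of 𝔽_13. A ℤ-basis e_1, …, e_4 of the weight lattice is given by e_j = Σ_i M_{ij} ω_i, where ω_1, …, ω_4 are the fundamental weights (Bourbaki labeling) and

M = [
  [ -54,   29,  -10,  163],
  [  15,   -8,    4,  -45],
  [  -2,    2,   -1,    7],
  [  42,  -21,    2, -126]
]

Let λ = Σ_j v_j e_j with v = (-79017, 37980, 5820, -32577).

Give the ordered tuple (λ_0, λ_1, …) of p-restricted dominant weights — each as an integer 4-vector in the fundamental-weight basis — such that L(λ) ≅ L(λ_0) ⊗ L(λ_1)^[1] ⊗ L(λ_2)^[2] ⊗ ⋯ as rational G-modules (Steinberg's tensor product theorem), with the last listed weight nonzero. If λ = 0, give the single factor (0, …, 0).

((9, 7, 5, 9), (6, 11, 10, 3))

Change of basis e → ω: c = M·v where v = (-79017, 37980, 5820, -32577):
  c_1 = (-54)·(-79017) + (29)·(37980) + (-10)·(5820) + (163)·(-32577) = 87
  c_2 = (15)·(-79017) + (-8)·(37980) + (4)·(5820) + (-45)·(-32577) = 150
  c_3 = (-2)·(-79017) + (2)·(37980) + (-1)·(5820) + (7)·(-32577) = 135
  c_4 = (42)·(-79017) + (-21)·(37980) + (2)·(5820) + (-126)·(-32577) = 48
Base-13 expansion of each c_i:
  c_1 = 87 = 9·13^0 + 6·13^1
  c_2 = 150 = 7·13^0 + 11·13^1
  c_3 = 135 = 5·13^0 + 10·13^1
  c_4 = 48 = 9·13^0 + 3·13^1
p-restricted factor λ_0 = (9, 7, 5, 9)
p-restricted factor λ_1 = (6, 11, 10, 3)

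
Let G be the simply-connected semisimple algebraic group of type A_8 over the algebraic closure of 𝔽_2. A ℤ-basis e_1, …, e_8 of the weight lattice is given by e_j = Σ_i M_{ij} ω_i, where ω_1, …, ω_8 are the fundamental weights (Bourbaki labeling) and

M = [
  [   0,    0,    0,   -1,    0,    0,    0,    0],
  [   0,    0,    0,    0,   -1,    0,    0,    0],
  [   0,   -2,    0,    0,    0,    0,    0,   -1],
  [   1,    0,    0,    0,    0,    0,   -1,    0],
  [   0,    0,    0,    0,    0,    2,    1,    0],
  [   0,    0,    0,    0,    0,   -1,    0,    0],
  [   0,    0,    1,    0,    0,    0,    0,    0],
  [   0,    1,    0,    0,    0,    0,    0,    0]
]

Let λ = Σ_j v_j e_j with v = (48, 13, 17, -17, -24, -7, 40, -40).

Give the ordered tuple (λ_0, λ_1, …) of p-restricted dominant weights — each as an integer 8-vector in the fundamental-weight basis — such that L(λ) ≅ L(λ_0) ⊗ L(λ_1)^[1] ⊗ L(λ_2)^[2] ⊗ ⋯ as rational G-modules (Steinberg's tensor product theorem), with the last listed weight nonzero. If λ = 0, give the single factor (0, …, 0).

In the fundamental-weight basis, λ has coordinates c = M·v (v = (48, 13, 17, -17, -24, -7, 40, -40)):
  c_1 = 0*48 + 0*13 + 0*17 + -1*-17 + 0*-24 + 0*-7 + 0*40 + 0*-40 = 17
  c_2 = 0*48 + 0*13 + 0*17 + 0*-17 + -1*-24 + 0*-7 + 0*40 + 0*-40 = 24
  c_3 = 0*48 + -2*13 + 0*17 + 0*-17 + 0*-24 + 0*-7 + 0*40 + -1*-40 = 14
  c_4 = 1*48 + 0*13 + 0*17 + 0*-17 + 0*-24 + 0*-7 + -1*40 + 0*-40 = 8
  c_5 = 0*48 + 0*13 + 0*17 + 0*-17 + 0*-24 + 2*-7 + 1*40 + 0*-40 = 26
  c_6 = 0*48 + 0*13 + 0*17 + 0*-17 + 0*-24 + -1*-7 + 0*40 + 0*-40 = 7
  c_7 = 0*48 + 0*13 + 1*17 + 0*-17 + 0*-24 + 0*-7 + 0*40 + 0*-40 = 17
  c_8 = 0*48 + 1*13 + 0*17 + 0*-17 + 0*-24 + 0*-7 + 0*40 + 0*-40 = 13
p = 2; digits c_i = Σ_j d_{ij}·2^j, 0 ≤ d_{ij} < 2:
  c_1 = 17 = 1·2^0 + 0·2^1 + 0·2^2 + 0·2^3 + 1·2^4
  c_2 = 24 = 0·2^0 + 0·2^1 + 0·2^2 + 1·2^3 + 1·2^4
  c_3 = 14 = 0·2^0 + 1·2^1 + 1·2^2 + 1·2^3
  c_4 = 8 = 0·2^0 + 0·2^1 + 0·2^2 + 1·2^3
  c_5 = 26 = 0·2^0 + 1·2^1 + 0·2^2 + 1·2^3 + 1·2^4
  c_6 = 7 = 1·2^0 + 1·2^1 + 1·2^2
  c_7 = 17 = 1·2^0 + 0·2^1 + 0·2^2 + 0·2^3 + 1·2^4
  c_8 = 13 = 1·2^0 + 0·2^1 + 1·2^2 + 1·2^3
p-restricted factor λ_0 = (1, 0, 0, 0, 0, 1, 1, 1)
p-restricted factor λ_1 = (0, 0, 1, 0, 1, 1, 0, 0)
p-restricted factor λ_2 = (0, 0, 1, 0, 0, 1, 0, 1)
p-restricted factor λ_3 = (0, 1, 1, 1, 1, 0, 0, 1)
p-restricted factor λ_4 = (1, 1, 0, 0, 1, 0, 1, 0)

((1, 0, 0, 0, 0, 1, 1, 1), (0, 0, 1, 0, 1, 1, 0, 0), (0, 0, 1, 0, 0, 1, 0, 1), (0, 1, 1, 1, 1, 0, 0, 1), (1, 1, 0, 0, 1, 0, 1, 0))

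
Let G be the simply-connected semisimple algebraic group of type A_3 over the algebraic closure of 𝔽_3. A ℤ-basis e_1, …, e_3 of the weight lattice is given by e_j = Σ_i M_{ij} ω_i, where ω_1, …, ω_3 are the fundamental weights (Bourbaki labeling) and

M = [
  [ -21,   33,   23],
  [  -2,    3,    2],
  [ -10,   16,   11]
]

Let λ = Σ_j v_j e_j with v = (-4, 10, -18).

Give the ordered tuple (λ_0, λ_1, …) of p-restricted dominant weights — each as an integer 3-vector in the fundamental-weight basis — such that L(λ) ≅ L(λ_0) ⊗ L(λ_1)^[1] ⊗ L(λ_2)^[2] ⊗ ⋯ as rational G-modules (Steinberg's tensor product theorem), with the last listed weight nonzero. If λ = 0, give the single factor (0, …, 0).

Change of basis e → ω: c = M·v where v = (-4, 10, -18):
  c_1 = (-21)·(-4) + 33·10 + (23)·(-18) = 0
  c_2 = (-2)·(-4) + 3·10 + (2)·(-18) = 2
  c_3 = (-10)·(-4) + 16·10 + (11)·(-18) = 2
p = 3; digits c_i = Σ_j d_{ij}·3^j, 0 ≤ d_{ij} < 3:
  c_1 = 0
  c_2 = 2 = 2·3^0
  c_3 = 2 = 2·3^0
λ_0 = (0, 2, 2)

((0, 2, 2),)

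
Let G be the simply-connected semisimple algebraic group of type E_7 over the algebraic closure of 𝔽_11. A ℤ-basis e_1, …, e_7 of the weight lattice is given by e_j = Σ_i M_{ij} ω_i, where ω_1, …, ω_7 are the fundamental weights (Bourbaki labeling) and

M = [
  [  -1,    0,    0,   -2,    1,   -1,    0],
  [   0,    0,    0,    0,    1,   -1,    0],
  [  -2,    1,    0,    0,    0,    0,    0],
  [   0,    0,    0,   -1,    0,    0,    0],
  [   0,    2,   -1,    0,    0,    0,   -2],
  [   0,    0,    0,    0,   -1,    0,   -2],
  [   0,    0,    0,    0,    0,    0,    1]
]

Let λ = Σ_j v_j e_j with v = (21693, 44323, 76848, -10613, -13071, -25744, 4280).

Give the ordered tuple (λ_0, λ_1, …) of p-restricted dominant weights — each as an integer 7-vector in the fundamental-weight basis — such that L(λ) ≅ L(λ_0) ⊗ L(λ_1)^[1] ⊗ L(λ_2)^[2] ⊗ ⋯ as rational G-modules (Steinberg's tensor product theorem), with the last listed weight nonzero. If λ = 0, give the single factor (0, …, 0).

((7, 1, 2, 9, 4, 1, 1), (9, 8, 8, 7, 8, 3, 4), (1, 5, 7, 10, 4, 4, 2), (9, 9, 0, 7, 2, 3, 3))

ω-coordinates c = M·v, v = (21693, 44323, 76848, -10613, -13071, -25744, 4280):
  c_1 = (-1)·(21693) + (0)·(44323) + (0)·(76848) + (-2)·(-10613) + (1)·(-13071) + (-1)·(-25744) + (0)·(4280) = 12206
  c_2 = (0)·(21693) + (0)·(44323) + (0)·(76848) + (0)·(-10613) + (1)·(-13071) + (-1)·(-25744) + (0)·(4280) = 12673
  c_3 = (-2)·(21693) + (1)·(44323) + (0)·(76848) + (0)·(-10613) + (0)·(-13071) + (0)·(-25744) + (0)·(4280) = 937
  c_4 = (0)·(21693) + (0)·(44323) + (0)·(76848) + (-1)·(-10613) + (0)·(-13071) + (0)·(-25744) + (0)·(4280) = 10613
  c_5 = (0)·(21693) + (2)·(44323) + (-1)·(76848) + (0)·(-10613) + (0)·(-13071) + (0)·(-25744) + (-2)·(4280) = 3238
  c_6 = (0)·(21693) + (0)·(44323) + (0)·(76848) + (0)·(-10613) + (-1)·(-13071) + (0)·(-25744) + (-2)·(4280) = 4511
  c_7 = (0)·(21693) + (0)·(44323) + (0)·(76848) + (0)·(-10613) + (0)·(-13071) + (0)·(-25744) + (1)·(4280) = 4280
p = 11; digits c_i = Σ_j d_{ij}·11^j, 0 ≤ d_{ij} < 11:
  c_1 = 12206 = 7·11^0 + 9·11^1 + 1·11^2 + 9·11^3
  c_2 = 12673 = 1·11^0 + 8·11^1 + 5·11^2 + 9·11^3
  c_3 = 937 = 2·11^0 + 8·11^1 + 7·11^2
  c_4 = 10613 = 9·11^0 + 7·11^1 + 10·11^2 + 7·11^3
  c_5 = 3238 = 4·11^0 + 8·11^1 + 4·11^2 + 2·11^3
  c_6 = 4511 = 1·11^0 + 3·11^1 + 4·11^2 + 3·11^3
  c_7 = 4280 = 1·11^0 + 4·11^1 + 2·11^2 + 3·11^3
λ_0 = (7, 1, 2, 9, 4, 1, 1)
λ_1 = (9, 8, 8, 7, 8, 3, 4)
λ_2 = (1, 5, 7, 10, 4, 4, 2)
λ_3 = (9, 9, 0, 7, 2, 3, 3)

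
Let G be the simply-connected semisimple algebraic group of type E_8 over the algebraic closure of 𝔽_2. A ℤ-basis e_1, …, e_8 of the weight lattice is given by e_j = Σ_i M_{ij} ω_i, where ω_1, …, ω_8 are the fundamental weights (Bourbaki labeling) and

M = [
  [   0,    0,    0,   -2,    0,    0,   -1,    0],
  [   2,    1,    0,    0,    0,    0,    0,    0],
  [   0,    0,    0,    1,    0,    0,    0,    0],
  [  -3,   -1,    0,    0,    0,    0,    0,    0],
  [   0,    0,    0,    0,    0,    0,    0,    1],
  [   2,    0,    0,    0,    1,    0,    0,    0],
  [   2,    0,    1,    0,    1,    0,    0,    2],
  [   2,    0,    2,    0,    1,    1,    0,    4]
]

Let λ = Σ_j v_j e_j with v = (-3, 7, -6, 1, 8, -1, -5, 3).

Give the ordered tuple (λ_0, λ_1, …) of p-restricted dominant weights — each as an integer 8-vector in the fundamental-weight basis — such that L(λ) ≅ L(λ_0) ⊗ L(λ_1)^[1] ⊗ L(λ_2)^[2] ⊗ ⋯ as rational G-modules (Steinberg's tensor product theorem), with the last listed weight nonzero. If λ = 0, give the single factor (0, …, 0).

Converting to the ω-basis (c_i = row i of M dotted with v = (-3, 7, -6, 1, 8, -1, -5, 3)):
  c_1 = (0)·(-3) + 0·7 + (0)·(-6) + (-2)·(1) + 0·8 + (0)·(-1) + (-1)·(-5) + 0·3 = 3
  c_2 = (2)·(-3) + 1·7 + (0)·(-6) + 0·1 + 0·8 + (0)·(-1) + (0)·(-5) + 0·3 = 1
  c_3 = (0)·(-3) + 0·7 + (0)·(-6) + 1·1 + 0·8 + (0)·(-1) + (0)·(-5) + 0·3 = 1
  c_4 = (-3)·(-3) + (-1)·(7) + (0)·(-6) + 0·1 + 0·8 + (0)·(-1) + (0)·(-5) + 0·3 = 2
  c_5 = (0)·(-3) + 0·7 + (0)·(-6) + 0·1 + 0·8 + (0)·(-1) + (0)·(-5) + 1·3 = 3
  c_6 = (2)·(-3) + 0·7 + (0)·(-6) + 0·1 + 1·8 + (0)·(-1) + (0)·(-5) + 0·3 = 2
  c_7 = (2)·(-3) + 0·7 + (1)·(-6) + 0·1 + 1·8 + (0)·(-1) + (0)·(-5) + 2·3 = 2
  c_8 = (2)·(-3) + 0·7 + (2)·(-6) + 0·1 + 1·8 + (1)·(-1) + (0)·(-5) + 4·3 = 1
Expand coordinatewise in base 2:
  c_1 = 3 = 1·2^0 + 1·2^1
  c_2 = 1 = 1·2^0
  c_3 = 1 = 1·2^0
  c_4 = 2 = 0·2^0 + 1·2^1
  c_5 = 3 = 1·2^0 + 1·2^1
  c_6 = 2 = 0·2^0 + 1·2^1
  c_7 = 2 = 0·2^0 + 1·2^1
  c_8 = 1 = 1·2^0
λ_0 = (1, 1, 1, 0, 1, 0, 0, 1)
λ_1 = (1, 0, 0, 1, 1, 1, 1, 0)

((1, 1, 1, 0, 1, 0, 0, 1), (1, 0, 0, 1, 1, 1, 1, 0))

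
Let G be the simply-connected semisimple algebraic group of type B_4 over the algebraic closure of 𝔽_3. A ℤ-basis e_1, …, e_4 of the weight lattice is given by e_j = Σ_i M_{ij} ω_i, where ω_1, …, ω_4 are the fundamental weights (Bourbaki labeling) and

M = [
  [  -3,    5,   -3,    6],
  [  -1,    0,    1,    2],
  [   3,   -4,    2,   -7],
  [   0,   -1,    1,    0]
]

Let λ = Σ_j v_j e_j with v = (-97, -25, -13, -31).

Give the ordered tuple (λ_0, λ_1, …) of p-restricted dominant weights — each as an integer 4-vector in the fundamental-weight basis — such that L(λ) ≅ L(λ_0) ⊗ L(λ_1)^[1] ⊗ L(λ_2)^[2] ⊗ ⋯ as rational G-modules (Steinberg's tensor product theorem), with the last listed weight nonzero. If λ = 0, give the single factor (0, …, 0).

In the fundamental-weight basis, λ has coordinates c = M·v (v = (-97, -25, -13, -31)):
  c_1 = (-3)·(-97) + (5)·(-25) + (-3)·(-13) + (6)·(-31) = 19
  c_2 = (-1)·(-97) + (0)·(-25) + (1)·(-13) + (2)·(-31) = 22
  c_3 = (3)·(-97) + (-4)·(-25) + (2)·(-13) + (-7)·(-31) = 0
  c_4 = (0)·(-97) + (-1)·(-25) + (1)·(-13) + (0)·(-31) = 12
Base-3 expansion of each c_i:
  c_1 = 19 = 1·3^0 + 0·3^1 + 2·3^2
  c_2 = 22 = 1·3^0 + 1·3^1 + 2·3^2
  c_3 = 0
  c_4 = 12 = 0·3^0 + 1·3^1 + 1·3^2
Factor λ_0 = (1, 1, 0, 0)
Factor λ_1 = (0, 1, 0, 1)
Factor λ_2 = (2, 2, 0, 1)

((1, 1, 0, 0), (0, 1, 0, 1), (2, 2, 0, 1))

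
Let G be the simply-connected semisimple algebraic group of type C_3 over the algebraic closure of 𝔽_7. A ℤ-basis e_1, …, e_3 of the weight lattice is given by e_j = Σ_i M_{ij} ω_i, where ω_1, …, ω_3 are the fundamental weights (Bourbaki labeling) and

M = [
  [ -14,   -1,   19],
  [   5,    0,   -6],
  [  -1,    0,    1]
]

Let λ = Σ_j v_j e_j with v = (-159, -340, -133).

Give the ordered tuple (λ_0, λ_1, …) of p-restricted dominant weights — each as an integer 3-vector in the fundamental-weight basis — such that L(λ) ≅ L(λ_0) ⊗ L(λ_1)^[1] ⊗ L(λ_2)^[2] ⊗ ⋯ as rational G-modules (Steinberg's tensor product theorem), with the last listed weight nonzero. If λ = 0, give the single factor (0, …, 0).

Compute c_i = Σ_j M_{ij} v_j with v = (-159, -340, -133):
  c_1 = -14*-159 + -1*-340 + 19*-133 = 39
  c_2 = 5*-159 + 0*-340 + -6*-133 = 3
  c_3 = -1*-159 + 0*-340 + 1*-133 = 26
p = 7; digits c_i = Σ_j d_{ij}·7^j, 0 ≤ d_{ij} < 7:
  c_1 = 39 = 4·7^0 + 5·7^1
  c_2 = 3 = 3·7^0
  c_3 = 26 = 5·7^0 + 3·7^1
p-restricted factor λ_0 = (4, 3, 5)
p-restricted factor λ_1 = (5, 0, 3)

((4, 3, 5), (5, 0, 3))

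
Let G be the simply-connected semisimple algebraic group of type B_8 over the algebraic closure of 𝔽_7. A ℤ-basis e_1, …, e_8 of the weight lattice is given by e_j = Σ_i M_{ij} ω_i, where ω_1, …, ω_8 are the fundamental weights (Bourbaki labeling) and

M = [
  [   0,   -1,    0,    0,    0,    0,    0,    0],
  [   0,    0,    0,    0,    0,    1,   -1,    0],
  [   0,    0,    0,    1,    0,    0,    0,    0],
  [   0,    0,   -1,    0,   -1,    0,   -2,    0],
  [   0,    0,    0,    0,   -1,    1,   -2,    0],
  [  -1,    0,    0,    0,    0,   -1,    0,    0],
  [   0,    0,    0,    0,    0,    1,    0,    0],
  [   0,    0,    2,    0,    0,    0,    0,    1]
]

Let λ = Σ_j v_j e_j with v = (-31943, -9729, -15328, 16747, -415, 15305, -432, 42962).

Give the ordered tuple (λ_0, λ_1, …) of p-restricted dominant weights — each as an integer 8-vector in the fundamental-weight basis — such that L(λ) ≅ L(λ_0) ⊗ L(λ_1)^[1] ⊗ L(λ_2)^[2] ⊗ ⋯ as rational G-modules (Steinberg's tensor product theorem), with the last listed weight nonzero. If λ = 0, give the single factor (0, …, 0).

Converting to the ω-basis (c_i = row i of M dotted with v = (-31943, -9729, -15328, 16747, -415, 15305, -432, 42962)):
  c_1 = (0)·(-31943) + (-1)·(-9729) + (0)·(-15328) + 0·16747 + (0)·(-415) + 0·15305 + (0)·(-432) + 0·42962 = 9729
  c_2 = (0)·(-31943) + (0)·(-9729) + (0)·(-15328) + 0·16747 + (0)·(-415) + 1·15305 + (-1)·(-432) + 0·42962 = 15737
  c_3 = (0)·(-31943) + (0)·(-9729) + (0)·(-15328) + 1·16747 + (0)·(-415) + 0·15305 + (0)·(-432) + 0·42962 = 16747
  c_4 = (0)·(-31943) + (0)·(-9729) + (-1)·(-15328) + 0·16747 + (-1)·(-415) + 0·15305 + (-2)·(-432) + 0·42962 = 16607
  c_5 = (0)·(-31943) + (0)·(-9729) + (0)·(-15328) + 0·16747 + (-1)·(-415) + 1·15305 + (-2)·(-432) + 0·42962 = 16584
  c_6 = (-1)·(-31943) + (0)·(-9729) + (0)·(-15328) + 0·16747 + (0)·(-415) + (-1)·(15305) + (0)·(-432) + 0·42962 = 16638
  c_7 = (0)·(-31943) + (0)·(-9729) + (0)·(-15328) + 0·16747 + (0)·(-415) + 1·15305 + (0)·(-432) + 0·42962 = 15305
  c_8 = (0)·(-31943) + (0)·(-9729) + (2)·(-15328) + 0·16747 + (0)·(-415) + 0·15305 + (0)·(-432) + 1·42962 = 12306
Base-7 expansion of each c_i:
  c_1 = 9729 = 6·7^0 + 3·7^1 + 2·7^2 + 0·7^3 + 4·7^4
  c_2 = 15737 = 1·7^0 + 1·7^1 + 6·7^2 + 3·7^3 + 6·7^4
  c_3 = 16747 = 3·7^0 + 5·7^1 + 5·7^2 + 6·7^3 + 6·7^4
  c_4 = 16607 = 3·7^0 + 6·7^1 + 2·7^2 + 6·7^3 + 6·7^4
  c_5 = 16584 = 1·7^0 + 3·7^1 + 2·7^2 + 6·7^3 + 6·7^4
  c_6 = 16638 = 6·7^0 + 3·7^1 + 3·7^2 + 6·7^3 + 6·7^4
  c_7 = 15305 = 3·7^0 + 2·7^1 + 4·7^2 + 2·7^3 + 6·7^4
  c_8 = 12306 = 0·7^0 + 1·7^1 + 6·7^2 + 0·7^3 + 5·7^4
Factor λ_0 = (6, 1, 3, 3, 1, 6, 3, 0)
Factor λ_1 = (3, 1, 5, 6, 3, 3, 2, 1)
Factor λ_2 = (2, 6, 5, 2, 2, 3, 4, 6)
Factor λ_3 = (0, 3, 6, 6, 6, 6, 2, 0)
Factor λ_4 = (4, 6, 6, 6, 6, 6, 6, 5)

((6, 1, 3, 3, 1, 6, 3, 0), (3, 1, 5, 6, 3, 3, 2, 1), (2, 6, 5, 2, 2, 3, 4, 6), (0, 3, 6, 6, 6, 6, 2, 0), (4, 6, 6, 6, 6, 6, 6, 5))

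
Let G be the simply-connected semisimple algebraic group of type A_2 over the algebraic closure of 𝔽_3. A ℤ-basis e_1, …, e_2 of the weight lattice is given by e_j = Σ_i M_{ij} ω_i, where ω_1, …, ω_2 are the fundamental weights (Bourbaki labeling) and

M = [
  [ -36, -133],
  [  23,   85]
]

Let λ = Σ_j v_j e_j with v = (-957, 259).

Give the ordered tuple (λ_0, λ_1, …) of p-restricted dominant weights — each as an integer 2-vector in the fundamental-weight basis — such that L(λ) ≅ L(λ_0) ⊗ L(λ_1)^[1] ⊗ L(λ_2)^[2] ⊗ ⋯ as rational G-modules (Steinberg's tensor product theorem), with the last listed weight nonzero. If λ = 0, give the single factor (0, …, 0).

ω-coordinates c = M·v, v = (-957, 259):
  c_1 = (-36)·(-957) + (-133)·(259) = 5
  c_2 = (23)·(-957) + 85·259 = 4
Writing each c_i in base p = 3:
  c_1 = 5 = 2·3^0 + 1·3^1
  c_2 = 4 = 1·3^0 + 1·3^1
Factor λ_0 = (2, 1)
Factor λ_1 = (1, 1)

((2, 1), (1, 1))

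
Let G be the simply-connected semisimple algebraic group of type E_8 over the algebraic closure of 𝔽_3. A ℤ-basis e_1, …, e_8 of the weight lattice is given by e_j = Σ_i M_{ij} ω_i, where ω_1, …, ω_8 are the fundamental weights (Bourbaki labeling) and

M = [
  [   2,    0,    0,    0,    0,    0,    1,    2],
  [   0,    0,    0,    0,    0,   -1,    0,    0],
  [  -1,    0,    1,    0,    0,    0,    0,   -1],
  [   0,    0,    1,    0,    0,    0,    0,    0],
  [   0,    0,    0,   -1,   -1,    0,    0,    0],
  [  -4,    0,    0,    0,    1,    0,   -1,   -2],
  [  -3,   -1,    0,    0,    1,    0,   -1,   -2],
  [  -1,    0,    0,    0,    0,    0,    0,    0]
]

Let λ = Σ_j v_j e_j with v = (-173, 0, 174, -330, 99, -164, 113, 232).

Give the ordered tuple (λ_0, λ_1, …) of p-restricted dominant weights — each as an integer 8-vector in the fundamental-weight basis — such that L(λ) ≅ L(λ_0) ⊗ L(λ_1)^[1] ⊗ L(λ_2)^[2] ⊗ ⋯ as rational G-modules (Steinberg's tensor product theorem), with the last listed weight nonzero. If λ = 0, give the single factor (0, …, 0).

((0, 2, 1, 0, 0, 1, 2, 2), (2, 0, 2, 1, 2, 2, 1, 0), (1, 0, 0, 1, 1, 2, 1, 1), (2, 0, 1, 0, 2, 1, 1, 0), (2, 2, 1, 2, 2, 2, 0, 2))

Change of basis e → ω: c = M·v where v = (-173, 0, 174, -330, 99, -164, 113, 232):
  c_1 = (2)·(-173) + (0)·(0) + (0)·(174) + (0)·(-330) + (0)·(99) + (0)·(-164) + (1)·(113) + (2)·(232) = 231
  c_2 = (0)·(-173) + (0)·(0) + (0)·(174) + (0)·(-330) + (0)·(99) + (-1)·(-164) + (0)·(113) + (0)·(232) = 164
  c_3 = (-1)·(-173) + (0)·(0) + (1)·(174) + (0)·(-330) + (0)·(99) + (0)·(-164) + (0)·(113) + (-1)·(232) = 115
  c_4 = (0)·(-173) + (0)·(0) + (1)·(174) + (0)·(-330) + (0)·(99) + (0)·(-164) + (0)·(113) + (0)·(232) = 174
  c_5 = (0)·(-173) + (0)·(0) + (0)·(174) + (-1)·(-330) + (-1)·(99) + (0)·(-164) + (0)·(113) + (0)·(232) = 231
  c_6 = (-4)·(-173) + (0)·(0) + (0)·(174) + (0)·(-330) + (1)·(99) + (0)·(-164) + (-1)·(113) + (-2)·(232) = 214
  c_7 = (-3)·(-173) + (-1)·(0) + (0)·(174) + (0)·(-330) + (1)·(99) + (0)·(-164) + (-1)·(113) + (-2)·(232) = 41
  c_8 = (-1)·(-173) + (0)·(0) + (0)·(174) + (0)·(-330) + (0)·(99) + (0)·(-164) + (0)·(113) + (0)·(232) = 173
Expand coordinatewise in base 3:
  c_1 = 231 = 0·3^0 + 2·3^1 + 1·3^2 + 2·3^3 + 2·3^4
  c_2 = 164 = 2·3^0 + 0·3^1 + 0·3^2 + 0·3^3 + 2·3^4
  c_3 = 115 = 1·3^0 + 2·3^1 + 0·3^2 + 1·3^3 + 1·3^4
  c_4 = 174 = 0·3^0 + 1·3^1 + 1·3^2 + 0·3^3 + 2·3^4
  c_5 = 231 = 0·3^0 + 2·3^1 + 1·3^2 + 2·3^3 + 2·3^4
  c_6 = 214 = 1·3^0 + 2·3^1 + 2·3^2 + 1·3^3 + 2·3^4
  c_7 = 41 = 2·3^0 + 1·3^1 + 1·3^2 + 1·3^3
  c_8 = 173 = 2·3^0 + 0·3^1 + 1·3^2 + 0·3^3 + 2·3^4
λ_0 = (0, 2, 1, 0, 0, 1, 2, 2)
λ_1 = (2, 0, 2, 1, 2, 2, 1, 0)
λ_2 = (1, 0, 0, 1, 1, 2, 1, 1)
λ_3 = (2, 0, 1, 0, 2, 1, 1, 0)
λ_4 = (2, 2, 1, 2, 2, 2, 0, 2)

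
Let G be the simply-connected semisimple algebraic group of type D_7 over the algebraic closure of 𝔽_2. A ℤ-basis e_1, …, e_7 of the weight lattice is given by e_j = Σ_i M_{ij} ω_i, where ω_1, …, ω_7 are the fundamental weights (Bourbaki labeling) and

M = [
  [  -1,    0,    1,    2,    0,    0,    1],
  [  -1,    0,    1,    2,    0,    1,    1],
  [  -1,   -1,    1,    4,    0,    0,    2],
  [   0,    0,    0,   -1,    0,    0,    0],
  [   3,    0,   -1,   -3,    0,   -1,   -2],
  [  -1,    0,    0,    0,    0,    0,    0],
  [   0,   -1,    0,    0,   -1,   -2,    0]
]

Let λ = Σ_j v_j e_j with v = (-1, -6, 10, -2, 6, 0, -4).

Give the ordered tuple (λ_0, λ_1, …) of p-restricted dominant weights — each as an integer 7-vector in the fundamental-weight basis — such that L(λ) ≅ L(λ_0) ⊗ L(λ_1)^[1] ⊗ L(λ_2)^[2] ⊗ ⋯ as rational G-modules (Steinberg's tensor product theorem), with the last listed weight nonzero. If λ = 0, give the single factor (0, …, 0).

Change of basis e → ω: c = M·v where v = (-1, -6, 10, -2, 6, 0, -4):
  c_1 = (-1)·(-1) + (0)·(-6) + 1·10 + (2)·(-2) + 0·6 + 0·0 + (1)·(-4) = 3
  c_2 = (-1)·(-1) + (0)·(-6) + 1·10 + (2)·(-2) + 0·6 + 1·0 + (1)·(-4) = 3
  c_3 = (-1)·(-1) + (-1)·(-6) + 1·10 + (4)·(-2) + 0·6 + 0·0 + (2)·(-4) = 1
  c_4 = (0)·(-1) + (0)·(-6) + 0·10 + (-1)·(-2) + 0·6 + 0·0 + (0)·(-4) = 2
  c_5 = (3)·(-1) + (0)·(-6) + (-1)·(10) + (-3)·(-2) + 0·6 + (-1)·(0) + (-2)·(-4) = 1
  c_6 = (-1)·(-1) + (0)·(-6) + 0·10 + (0)·(-2) + 0·6 + 0·0 + (0)·(-4) = 1
  c_7 = (0)·(-1) + (-1)·(-6) + 0·10 + (0)·(-2) + (-1)·(6) + (-2)·(0) + (0)·(-4) = 0
Writing each c_i in base p = 2:
  c_1 = 3 = 1·2^0 + 1·2^1
  c_2 = 3 = 1·2^0 + 1·2^1
  c_3 = 1 = 1·2^0
  c_4 = 2 = 0·2^0 + 1·2^1
  c_5 = 1 = 1·2^0
  c_6 = 1 = 1·2^0
  c_7 = 0
λ_0 = (1, 1, 1, 0, 1, 1, 0)
λ_1 = (1, 1, 0, 1, 0, 0, 0)

((1, 1, 1, 0, 1, 1, 0), (1, 1, 0, 1, 0, 0, 0))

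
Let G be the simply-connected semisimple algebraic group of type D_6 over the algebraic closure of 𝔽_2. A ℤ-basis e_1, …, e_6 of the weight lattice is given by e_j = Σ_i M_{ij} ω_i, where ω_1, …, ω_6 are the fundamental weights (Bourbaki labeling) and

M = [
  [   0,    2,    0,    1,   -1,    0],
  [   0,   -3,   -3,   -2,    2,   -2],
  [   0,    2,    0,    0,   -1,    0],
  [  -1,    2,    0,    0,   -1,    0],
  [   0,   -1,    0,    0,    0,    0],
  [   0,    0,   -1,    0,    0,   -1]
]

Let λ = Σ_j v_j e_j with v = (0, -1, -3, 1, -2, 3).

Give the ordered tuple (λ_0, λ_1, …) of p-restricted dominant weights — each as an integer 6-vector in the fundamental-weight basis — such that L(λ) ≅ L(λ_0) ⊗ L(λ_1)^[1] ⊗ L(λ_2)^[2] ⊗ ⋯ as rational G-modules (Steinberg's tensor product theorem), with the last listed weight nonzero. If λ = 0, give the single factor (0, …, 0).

((1, 0, 0, 0, 1, 0),)

ω-coordinates c = M·v, v = (0, -1, -3, 1, -2, 3):
  c_1 = 0·0 + (2)·(-1) + (0)·(-3) + 1·1 + (-1)·(-2) + 0·3 = 1
  c_2 = 0·0 + (-3)·(-1) + (-3)·(-3) + (-2)·(1) + (2)·(-2) + (-2)·(3) = 0
  c_3 = 0·0 + (2)·(-1) + (0)·(-3) + 0·1 + (-1)·(-2) + 0·3 = 0
  c_4 = (-1)·(0) + (2)·(-1) + (0)·(-3) + 0·1 + (-1)·(-2) + 0·3 = 0
  c_5 = 0·0 + (-1)·(-1) + (0)·(-3) + 0·1 + (0)·(-2) + 0·3 = 1
  c_6 = 0·0 + (0)·(-1) + (-1)·(-3) + 0·1 + (0)·(-2) + (-1)·(3) = 0
Writing each c_i in base p = 2:
  c_1 = 1 = 1·2^0
  c_2 = 0
  c_3 = 0
  c_4 = 0
  c_5 = 1 = 1·2^0
  c_6 = 0
λ_0 = (1, 0, 0, 0, 1, 0)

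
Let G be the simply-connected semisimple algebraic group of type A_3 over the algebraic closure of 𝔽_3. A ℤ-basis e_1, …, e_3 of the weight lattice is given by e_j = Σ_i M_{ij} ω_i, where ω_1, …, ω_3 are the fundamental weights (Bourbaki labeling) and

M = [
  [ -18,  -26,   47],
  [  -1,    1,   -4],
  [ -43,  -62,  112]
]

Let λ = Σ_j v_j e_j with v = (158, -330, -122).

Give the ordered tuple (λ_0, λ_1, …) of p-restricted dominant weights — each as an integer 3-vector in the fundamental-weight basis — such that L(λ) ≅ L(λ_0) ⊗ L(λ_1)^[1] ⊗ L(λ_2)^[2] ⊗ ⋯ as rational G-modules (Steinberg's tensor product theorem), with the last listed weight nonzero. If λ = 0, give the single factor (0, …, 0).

Converting to the ω-basis (c_i = row i of M dotted with v = (158, -330, -122)):
  c_1 = (-18)·(158) + (-26)·(-330) + (47)·(-122) = 2
  c_2 = (-1)·(158) + (1)·(-330) + (-4)·(-122) = 0
  c_3 = (-43)·(158) + (-62)·(-330) + (112)·(-122) = 2
Expand coordinatewise in base 3:
  c_1 = 2 = 2·3^0
  c_2 = 0
  c_3 = 2 = 2·3^0
Factor λ_0 = (2, 0, 2)

((2, 0, 2),)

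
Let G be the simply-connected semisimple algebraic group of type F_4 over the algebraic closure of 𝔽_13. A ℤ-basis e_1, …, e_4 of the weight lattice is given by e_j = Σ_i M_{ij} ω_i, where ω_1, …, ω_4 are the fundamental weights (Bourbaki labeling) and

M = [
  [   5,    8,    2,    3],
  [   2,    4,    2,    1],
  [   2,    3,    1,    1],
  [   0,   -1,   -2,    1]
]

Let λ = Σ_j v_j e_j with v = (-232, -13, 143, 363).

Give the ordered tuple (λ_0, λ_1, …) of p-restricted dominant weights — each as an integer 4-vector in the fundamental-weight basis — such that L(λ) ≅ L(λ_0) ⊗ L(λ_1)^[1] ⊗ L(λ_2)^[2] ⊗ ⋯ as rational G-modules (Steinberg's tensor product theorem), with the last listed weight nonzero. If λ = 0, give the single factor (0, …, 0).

ω-coordinates c = M·v, v = (-232, -13, 143, 363):
  c_1 = (5)·(-232) + (8)·(-13) + 2·143 + 3·363 = 111
  c_2 = (2)·(-232) + (4)·(-13) + 2·143 + 1·363 = 133
  c_3 = (2)·(-232) + (3)·(-13) + 1·143 + 1·363 = 3
  c_4 = (0)·(-232) + (-1)·(-13) + (-2)·(143) + 1·363 = 90
p = 13; digits c_i = Σ_j d_{ij}·13^j, 0 ≤ d_{ij} < 13:
  c_1 = 111 = 7·13^0 + 8·13^1
  c_2 = 133 = 3·13^0 + 10·13^1
  c_3 = 3 = 3·13^0
  c_4 = 90 = 12·13^0 + 6·13^1
Factor λ_0 = (7, 3, 3, 12)
Factor λ_1 = (8, 10, 0, 6)

((7, 3, 3, 12), (8, 10, 0, 6))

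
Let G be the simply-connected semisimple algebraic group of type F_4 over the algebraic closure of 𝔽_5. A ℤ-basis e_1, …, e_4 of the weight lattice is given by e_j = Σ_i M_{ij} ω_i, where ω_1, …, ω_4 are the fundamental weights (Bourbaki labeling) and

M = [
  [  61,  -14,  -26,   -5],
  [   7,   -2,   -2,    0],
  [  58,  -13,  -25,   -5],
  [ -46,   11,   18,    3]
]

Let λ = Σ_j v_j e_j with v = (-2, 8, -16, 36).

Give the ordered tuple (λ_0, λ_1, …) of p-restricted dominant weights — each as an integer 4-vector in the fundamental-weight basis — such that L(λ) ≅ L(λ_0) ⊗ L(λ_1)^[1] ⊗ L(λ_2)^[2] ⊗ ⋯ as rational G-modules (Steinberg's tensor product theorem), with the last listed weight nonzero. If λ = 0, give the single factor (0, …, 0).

Compute c_i = Σ_j M_{ij} v_j with v = (-2, 8, -16, 36):
  c_1 = 61*-2 + -14*8 + -26*-16 + -5*36 = 2
  c_2 = 7*-2 + -2*8 + -2*-16 + 0*36 = 2
  c_3 = 58*-2 + -13*8 + -25*-16 + -5*36 = 0
  c_4 = -46*-2 + 11*8 + 18*-16 + 3*36 = 0
Writing each c_i in base p = 5:
  c_1 = 2 = 2·5^0
  c_2 = 2 = 2·5^0
  c_3 = 0
  c_4 = 0
p-restricted factor λ_0 = (2, 2, 0, 0)

((2, 2, 0, 0),)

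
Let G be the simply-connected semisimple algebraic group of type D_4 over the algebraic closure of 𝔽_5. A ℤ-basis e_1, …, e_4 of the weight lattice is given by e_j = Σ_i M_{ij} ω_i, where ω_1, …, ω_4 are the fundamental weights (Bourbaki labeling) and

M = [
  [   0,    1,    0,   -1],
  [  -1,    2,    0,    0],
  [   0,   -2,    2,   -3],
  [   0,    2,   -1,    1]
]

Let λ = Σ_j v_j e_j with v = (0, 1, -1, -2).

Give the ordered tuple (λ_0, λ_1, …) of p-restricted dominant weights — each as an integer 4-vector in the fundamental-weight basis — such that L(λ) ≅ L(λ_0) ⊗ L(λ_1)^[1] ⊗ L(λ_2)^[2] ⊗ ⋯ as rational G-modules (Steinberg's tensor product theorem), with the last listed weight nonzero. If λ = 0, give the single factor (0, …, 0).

ω-coordinates c = M·v, v = (0, 1, -1, -2):
  c_1 = 0·0 + 1·1 + (0)·(-1) + (-1)·(-2) = 3
  c_2 = (-1)·(0) + 2·1 + (0)·(-1) + (0)·(-2) = 2
  c_3 = 0·0 + (-2)·(1) + (2)·(-1) + (-3)·(-2) = 2
  c_4 = 0·0 + 2·1 + (-1)·(-1) + (1)·(-2) = 1
p = 5; digits c_i = Σ_j d_{ij}·5^j, 0 ≤ d_{ij} < 5:
  c_1 = 3 = 3·5^0
  c_2 = 2 = 2·5^0
  c_3 = 2 = 2·5^0
  c_4 = 1 = 1·5^0
p-restricted factor λ_0 = (3, 2, 2, 1)

((3, 2, 2, 1),)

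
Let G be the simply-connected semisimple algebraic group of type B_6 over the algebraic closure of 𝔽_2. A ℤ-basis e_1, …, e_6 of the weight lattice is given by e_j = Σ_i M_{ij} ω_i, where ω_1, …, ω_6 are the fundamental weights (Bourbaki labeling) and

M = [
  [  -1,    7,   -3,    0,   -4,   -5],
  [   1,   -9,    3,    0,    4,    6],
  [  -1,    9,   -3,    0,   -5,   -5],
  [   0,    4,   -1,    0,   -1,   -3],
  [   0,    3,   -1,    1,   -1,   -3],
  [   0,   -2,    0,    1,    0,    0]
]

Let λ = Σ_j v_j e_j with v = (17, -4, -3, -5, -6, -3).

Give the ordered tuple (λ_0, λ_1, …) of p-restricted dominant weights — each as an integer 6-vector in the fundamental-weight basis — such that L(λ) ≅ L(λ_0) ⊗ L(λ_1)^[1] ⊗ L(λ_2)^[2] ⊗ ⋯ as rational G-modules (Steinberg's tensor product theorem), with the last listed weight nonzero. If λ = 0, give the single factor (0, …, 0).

((1, 0, 1, 0, 1, 1), (1, 1, 0, 1, 0, 1))

Converting to the ω-basis (c_i = row i of M dotted with v = (17, -4, -3, -5, -6, -3)):
  c_1 = (-1)·(17) + (7)·(-4) + (-3)·(-3) + (0)·(-5) + (-4)·(-6) + (-5)·(-3) = 3
  c_2 = (1)·(17) + (-9)·(-4) + (3)·(-3) + (0)·(-5) + (4)·(-6) + (6)·(-3) = 2
  c_3 = (-1)·(17) + (9)·(-4) + (-3)·(-3) + (0)·(-5) + (-5)·(-6) + (-5)·(-3) = 1
  c_4 = (0)·(17) + (4)·(-4) + (-1)·(-3) + (0)·(-5) + (-1)·(-6) + (-3)·(-3) = 2
  c_5 = (0)·(17) + (3)·(-4) + (-1)·(-3) + (1)·(-5) + (-1)·(-6) + (-3)·(-3) = 1
  c_6 = (0)·(17) + (-2)·(-4) + (0)·(-3) + (1)·(-5) + (0)·(-6) + (0)·(-3) = 3
Expand coordinatewise in base 2:
  c_1 = 3 = 1·2^0 + 1·2^1
  c_2 = 2 = 0·2^0 + 1·2^1
  c_3 = 1 = 1·2^0
  c_4 = 2 = 0·2^0 + 1·2^1
  c_5 = 1 = 1·2^0
  c_6 = 3 = 1·2^0 + 1·2^1
λ_0 = (1, 0, 1, 0, 1, 1)
λ_1 = (1, 1, 0, 1, 0, 1)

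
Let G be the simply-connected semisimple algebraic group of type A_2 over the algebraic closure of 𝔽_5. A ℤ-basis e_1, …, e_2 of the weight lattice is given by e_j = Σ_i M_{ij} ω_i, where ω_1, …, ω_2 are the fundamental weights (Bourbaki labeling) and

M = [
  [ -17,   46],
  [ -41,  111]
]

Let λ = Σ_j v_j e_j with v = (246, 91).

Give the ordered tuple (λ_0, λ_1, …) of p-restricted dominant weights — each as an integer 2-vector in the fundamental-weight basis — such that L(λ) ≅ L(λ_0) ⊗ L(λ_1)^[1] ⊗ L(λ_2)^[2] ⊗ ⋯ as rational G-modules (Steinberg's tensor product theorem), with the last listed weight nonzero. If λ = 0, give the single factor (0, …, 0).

((4, 0), (0, 3))

Change of basis e → ω: c = M·v where v = (246, 91):
  c_1 = (-17)·(246) + 46·91 = 4
  c_2 = (-41)·(246) + 111·91 = 15
Expand coordinatewise in base 5:
  c_1 = 4 = 4·5^0
  c_2 = 15 = 0·5^0 + 3·5^1
p-restricted factor λ_0 = (4, 0)
p-restricted factor λ_1 = (0, 3)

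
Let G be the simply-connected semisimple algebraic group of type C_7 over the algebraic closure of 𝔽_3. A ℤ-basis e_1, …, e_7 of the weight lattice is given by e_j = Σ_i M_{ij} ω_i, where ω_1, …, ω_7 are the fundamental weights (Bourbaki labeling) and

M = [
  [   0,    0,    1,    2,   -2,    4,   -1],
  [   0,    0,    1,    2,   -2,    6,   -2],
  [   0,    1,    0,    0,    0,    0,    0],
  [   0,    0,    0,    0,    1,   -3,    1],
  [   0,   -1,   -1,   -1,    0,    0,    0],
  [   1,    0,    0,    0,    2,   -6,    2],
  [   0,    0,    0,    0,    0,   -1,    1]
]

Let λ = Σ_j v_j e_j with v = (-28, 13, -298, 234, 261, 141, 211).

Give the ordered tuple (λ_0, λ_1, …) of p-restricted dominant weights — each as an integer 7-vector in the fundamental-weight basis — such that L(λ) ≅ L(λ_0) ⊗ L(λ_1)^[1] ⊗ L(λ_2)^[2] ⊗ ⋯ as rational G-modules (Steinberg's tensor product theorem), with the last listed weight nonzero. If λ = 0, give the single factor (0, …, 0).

Converting to the ω-basis (c_i = row i of M dotted with v = (-28, 13, -298, 234, 261, 141, 211)):
  c_1 = (0)·(-28) + 0·13 + (1)·(-298) + 2·234 + (-2)·(261) + 4·141 + (-1)·(211) = 1
  c_2 = (0)·(-28) + 0·13 + (1)·(-298) + 2·234 + (-2)·(261) + 6·141 + (-2)·(211) = 72
  c_3 = (0)·(-28) + 1·13 + (0)·(-298) + 0·234 + 0·261 + 0·141 + 0·211 = 13
  c_4 = (0)·(-28) + 0·13 + (0)·(-298) + 0·234 + 1·261 + (-3)·(141) + 1·211 = 49
  c_5 = (0)·(-28) + (-1)·(13) + (-1)·(-298) + (-1)·(234) + 0·261 + 0·141 + 0·211 = 51
  c_6 = (1)·(-28) + 0·13 + (0)·(-298) + 0·234 + 2·261 + (-6)·(141) + 2·211 = 70
  c_7 = (0)·(-28) + 0·13 + (0)·(-298) + 0·234 + 0·261 + (-1)·(141) + 1·211 = 70
p = 3; digits c_i = Σ_j d_{ij}·3^j, 0 ≤ d_{ij} < 3:
  c_1 = 1 = 1·3^0
  c_2 = 72 = 0·3^0 + 0·3^1 + 2·3^2 + 2·3^3
  c_3 = 13 = 1·3^0 + 1·3^1 + 1·3^2
  c_4 = 49 = 1·3^0 + 1·3^1 + 2·3^2 + 1·3^3
  c_5 = 51 = 0·3^0 + 2·3^1 + 2·3^2 + 1·3^3
  c_6 = 70 = 1·3^0 + 2·3^1 + 1·3^2 + 2·3^3
  c_7 = 70 = 1·3^0 + 2·3^1 + 1·3^2 + 2·3^3
λ_0 = (1, 0, 1, 1, 0, 1, 1)
λ_1 = (0, 0, 1, 1, 2, 2, 2)
λ_2 = (0, 2, 1, 2, 2, 1, 1)
λ_3 = (0, 2, 0, 1, 1, 2, 2)

((1, 0, 1, 1, 0, 1, 1), (0, 0, 1, 1, 2, 2, 2), (0, 2, 1, 2, 2, 1, 1), (0, 2, 0, 1, 1, 2, 2))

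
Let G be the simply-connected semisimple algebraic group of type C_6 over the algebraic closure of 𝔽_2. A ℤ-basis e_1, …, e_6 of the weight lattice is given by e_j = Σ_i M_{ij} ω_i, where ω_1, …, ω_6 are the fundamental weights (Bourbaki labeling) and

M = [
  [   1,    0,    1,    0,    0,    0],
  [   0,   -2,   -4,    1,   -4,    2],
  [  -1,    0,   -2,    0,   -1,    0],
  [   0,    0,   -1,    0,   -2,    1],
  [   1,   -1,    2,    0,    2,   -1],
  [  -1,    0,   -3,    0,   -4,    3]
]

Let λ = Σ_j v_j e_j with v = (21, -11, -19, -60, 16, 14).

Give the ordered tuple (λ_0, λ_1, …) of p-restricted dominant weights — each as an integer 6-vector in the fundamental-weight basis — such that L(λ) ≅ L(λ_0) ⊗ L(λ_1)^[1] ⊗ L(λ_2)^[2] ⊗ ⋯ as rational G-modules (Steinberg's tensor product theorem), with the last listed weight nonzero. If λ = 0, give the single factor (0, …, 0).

In the fundamental-weight basis, λ has coordinates c = M·v (v = (21, -11, -19, -60, 16, 14)):
  c_1 = 1*21 + 0*-11 + 1*-19 + 0*-60 + 0*16 + 0*14 = 2
  c_2 = 0*21 + -2*-11 + -4*-19 + 1*-60 + -4*16 + 2*14 = 2
  c_3 = -1*21 + 0*-11 + -2*-19 + 0*-60 + -1*16 + 0*14 = 1
  c_4 = 0*21 + 0*-11 + -1*-19 + 0*-60 + -2*16 + 1*14 = 1
  c_5 = 1*21 + -1*-11 + 2*-19 + 0*-60 + 2*16 + -1*14 = 12
  c_6 = -1*21 + 0*-11 + -3*-19 + 0*-60 + -4*16 + 3*14 = 14
Expand coordinatewise in base 2:
  c_1 = 2 = 0·2^0 + 1·2^1
  c_2 = 2 = 0·2^0 + 1·2^1
  c_3 = 1 = 1·2^0
  c_4 = 1 = 1·2^0
  c_5 = 12 = 0·2^0 + 0·2^1 + 1·2^2 + 1·2^3
  c_6 = 14 = 0·2^0 + 1·2^1 + 1·2^2 + 1·2^3
λ_0 = (0, 0, 1, 1, 0, 0)
λ_1 = (1, 1, 0, 0, 0, 1)
λ_2 = (0, 0, 0, 0, 1, 1)
λ_3 = (0, 0, 0, 0, 1, 1)

((0, 0, 1, 1, 0, 0), (1, 1, 0, 0, 0, 1), (0, 0, 0, 0, 1, 1), (0, 0, 0, 0, 1, 1))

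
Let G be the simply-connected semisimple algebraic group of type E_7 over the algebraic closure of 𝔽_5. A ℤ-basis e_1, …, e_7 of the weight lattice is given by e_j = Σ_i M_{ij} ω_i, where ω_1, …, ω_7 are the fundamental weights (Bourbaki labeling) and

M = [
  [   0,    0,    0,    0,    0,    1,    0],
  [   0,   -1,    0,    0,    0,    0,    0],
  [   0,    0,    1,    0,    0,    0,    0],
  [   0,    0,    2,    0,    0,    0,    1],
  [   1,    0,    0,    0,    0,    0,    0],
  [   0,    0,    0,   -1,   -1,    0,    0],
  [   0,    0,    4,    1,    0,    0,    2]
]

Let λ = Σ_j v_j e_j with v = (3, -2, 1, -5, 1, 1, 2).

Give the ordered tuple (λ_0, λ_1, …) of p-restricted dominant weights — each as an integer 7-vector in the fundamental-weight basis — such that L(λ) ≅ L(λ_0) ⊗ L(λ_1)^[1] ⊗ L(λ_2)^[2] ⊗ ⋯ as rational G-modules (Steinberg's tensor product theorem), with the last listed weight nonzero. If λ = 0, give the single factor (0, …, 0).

((1, 2, 1, 4, 3, 4, 3),)

Change of basis e → ω: c = M·v where v = (3, -2, 1, -5, 1, 1, 2):
  c_1 = (0)·(3) + (0)·(-2) + (0)·(1) + (0)·(-5) + (0)·(1) + (1)·(1) + (0)·(2) = 1
  c_2 = (0)·(3) + (-1)·(-2) + (0)·(1) + (0)·(-5) + (0)·(1) + (0)·(1) + (0)·(2) = 2
  c_3 = (0)·(3) + (0)·(-2) + (1)·(1) + (0)·(-5) + (0)·(1) + (0)·(1) + (0)·(2) = 1
  c_4 = (0)·(3) + (0)·(-2) + (2)·(1) + (0)·(-5) + (0)·(1) + (0)·(1) + (1)·(2) = 4
  c_5 = (1)·(3) + (0)·(-2) + (0)·(1) + (0)·(-5) + (0)·(1) + (0)·(1) + (0)·(2) = 3
  c_6 = (0)·(3) + (0)·(-2) + (0)·(1) + (-1)·(-5) + (-1)·(1) + (0)·(1) + (0)·(2) = 4
  c_7 = (0)·(3) + (0)·(-2) + (4)·(1) + (1)·(-5) + (0)·(1) + (0)·(1) + (2)·(2) = 3
Base-5 expansion of each c_i:
  c_1 = 1 = 1·5^0
  c_2 = 2 = 2·5^0
  c_3 = 1 = 1·5^0
  c_4 = 4 = 4·5^0
  c_5 = 3 = 3·5^0
  c_6 = 4 = 4·5^0
  c_7 = 3 = 3·5^0
Factor λ_0 = (1, 2, 1, 4, 3, 4, 3)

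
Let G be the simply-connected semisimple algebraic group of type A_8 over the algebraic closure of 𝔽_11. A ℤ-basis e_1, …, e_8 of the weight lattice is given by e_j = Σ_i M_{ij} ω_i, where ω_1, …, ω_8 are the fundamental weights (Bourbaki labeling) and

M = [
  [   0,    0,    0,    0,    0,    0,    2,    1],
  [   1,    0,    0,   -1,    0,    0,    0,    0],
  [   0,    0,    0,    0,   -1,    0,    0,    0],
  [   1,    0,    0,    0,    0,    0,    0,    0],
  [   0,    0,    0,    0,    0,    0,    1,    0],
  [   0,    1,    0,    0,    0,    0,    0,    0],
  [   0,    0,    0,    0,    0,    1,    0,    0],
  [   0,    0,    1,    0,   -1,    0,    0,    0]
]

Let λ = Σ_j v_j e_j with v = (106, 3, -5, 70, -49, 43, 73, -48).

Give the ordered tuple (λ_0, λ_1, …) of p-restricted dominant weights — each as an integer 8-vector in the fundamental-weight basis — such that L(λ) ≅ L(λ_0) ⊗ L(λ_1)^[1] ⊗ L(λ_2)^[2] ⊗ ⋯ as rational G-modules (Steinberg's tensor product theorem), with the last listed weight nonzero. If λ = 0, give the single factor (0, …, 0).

((10, 3, 5, 7, 7, 3, 10, 0), (8, 3, 4, 9, 6, 0, 3, 4))

In the fundamental-weight basis, λ has coordinates c = M·v (v = (106, 3, -5, 70, -49, 43, 73, -48)):
  c_1 = 0*106 + 0*3 + 0*-5 + 0*70 + 0*-49 + 0*43 + 2*73 + 1*-48 = 98
  c_2 = 1*106 + 0*3 + 0*-5 + -1*70 + 0*-49 + 0*43 + 0*73 + 0*-48 = 36
  c_3 = 0*106 + 0*3 + 0*-5 + 0*70 + -1*-49 + 0*43 + 0*73 + 0*-48 = 49
  c_4 = 1*106 + 0*3 + 0*-5 + 0*70 + 0*-49 + 0*43 + 0*73 + 0*-48 = 106
  c_5 = 0*106 + 0*3 + 0*-5 + 0*70 + 0*-49 + 0*43 + 1*73 + 0*-48 = 73
  c_6 = 0*106 + 1*3 + 0*-5 + 0*70 + 0*-49 + 0*43 + 0*73 + 0*-48 = 3
  c_7 = 0*106 + 0*3 + 0*-5 + 0*70 + 0*-49 + 1*43 + 0*73 + 0*-48 = 43
  c_8 = 0*106 + 0*3 + 1*-5 + 0*70 + -1*-49 + 0*43 + 0*73 + 0*-48 = 44
Base-11 expansion of each c_i:
  c_1 = 98 = 10·11^0 + 8·11^1
  c_2 = 36 = 3·11^0 + 3·11^1
  c_3 = 49 = 5·11^0 + 4·11^1
  c_4 = 106 = 7·11^0 + 9·11^1
  c_5 = 73 = 7·11^0 + 6·11^1
  c_6 = 3 = 3·11^0
  c_7 = 43 = 10·11^0 + 3·11^1
  c_8 = 44 = 0·11^0 + 4·11^1
p-restricted factor λ_0 = (10, 3, 5, 7, 7, 3, 10, 0)
p-restricted factor λ_1 = (8, 3, 4, 9, 6, 0, 3, 4)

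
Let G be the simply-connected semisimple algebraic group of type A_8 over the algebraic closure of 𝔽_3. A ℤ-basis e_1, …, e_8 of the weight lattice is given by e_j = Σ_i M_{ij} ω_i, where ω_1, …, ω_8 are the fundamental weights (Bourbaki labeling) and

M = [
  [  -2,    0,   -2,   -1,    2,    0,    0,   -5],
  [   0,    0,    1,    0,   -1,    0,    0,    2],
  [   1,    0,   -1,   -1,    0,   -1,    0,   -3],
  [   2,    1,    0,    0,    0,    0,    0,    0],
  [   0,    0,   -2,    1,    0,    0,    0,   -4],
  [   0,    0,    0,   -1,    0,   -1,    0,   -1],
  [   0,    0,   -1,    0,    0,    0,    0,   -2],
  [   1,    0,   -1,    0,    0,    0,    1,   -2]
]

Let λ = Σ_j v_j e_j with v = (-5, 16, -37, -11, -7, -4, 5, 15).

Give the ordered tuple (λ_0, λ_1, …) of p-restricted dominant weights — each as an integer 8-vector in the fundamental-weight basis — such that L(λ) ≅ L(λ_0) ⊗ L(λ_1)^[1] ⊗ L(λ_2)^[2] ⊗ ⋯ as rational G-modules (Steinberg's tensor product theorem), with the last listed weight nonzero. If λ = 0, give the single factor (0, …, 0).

Compute c_i = Σ_j M_{ij} v_j with v = (-5, 16, -37, -11, -7, -4, 5, 15):
  c_1 = (-2)·(-5) + 0·16 + (-2)·(-37) + (-1)·(-11) + (2)·(-7) + (0)·(-4) + 0·5 + (-5)·(15) = 6
  c_2 = (0)·(-5) + 0·16 + (1)·(-37) + (0)·(-11) + (-1)·(-7) + (0)·(-4) + 0·5 + 2·15 = 0
  c_3 = (1)·(-5) + 0·16 + (-1)·(-37) + (-1)·(-11) + (0)·(-7) + (-1)·(-4) + 0·5 + (-3)·(15) = 2
  c_4 = (2)·(-5) + 1·16 + (0)·(-37) + (0)·(-11) + (0)·(-7) + (0)·(-4) + 0·5 + 0·15 = 6
  c_5 = (0)·(-5) + 0·16 + (-2)·(-37) + (1)·(-11) + (0)·(-7) + (0)·(-4) + 0·5 + (-4)·(15) = 3
  c_6 = (0)·(-5) + 0·16 + (0)·(-37) + (-1)·(-11) + (0)·(-7) + (-1)·(-4) + 0·5 + (-1)·(15) = 0
  c_7 = (0)·(-5) + 0·16 + (-1)·(-37) + (0)·(-11) + (0)·(-7) + (0)·(-4) + 0·5 + (-2)·(15) = 7
  c_8 = (1)·(-5) + 0·16 + (-1)·(-37) + (0)·(-11) + (0)·(-7) + (0)·(-4) + 1·5 + (-2)·(15) = 7
Writing each c_i in base p = 3:
  c_1 = 6 = 0·3^0 + 2·3^1
  c_2 = 0
  c_3 = 2 = 2·3^0
  c_4 = 6 = 0·3^0 + 2·3^1
  c_5 = 3 = 0·3^0 + 1·3^1
  c_6 = 0
  c_7 = 7 = 1·3^0 + 2·3^1
  c_8 = 7 = 1·3^0 + 2·3^1
λ_0 = (0, 0, 2, 0, 0, 0, 1, 1)
λ_1 = (2, 0, 0, 2, 1, 0, 2, 2)

((0, 0, 2, 0, 0, 0, 1, 1), (2, 0, 0, 2, 1, 0, 2, 2))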